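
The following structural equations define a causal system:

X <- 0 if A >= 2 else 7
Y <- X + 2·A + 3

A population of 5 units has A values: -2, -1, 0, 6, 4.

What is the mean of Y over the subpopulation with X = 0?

E[Y|X=0] averages over only the 2 units with X=0 (A = 6, 4): Y = 15, 11, mean 13.

13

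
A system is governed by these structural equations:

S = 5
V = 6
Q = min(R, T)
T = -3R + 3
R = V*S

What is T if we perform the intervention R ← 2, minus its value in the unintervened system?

84

The intervention breaks the incoming arrows to R: R = V*S no longer applies, and R = 2.
T = -3R + 3  [with R=2]  = -3
Without intervention: R = V*S  [with V=6, S=5]  = 30; T = -3R + 3  [with R=30]  = -87.
Change = -3 − (-87) = 84.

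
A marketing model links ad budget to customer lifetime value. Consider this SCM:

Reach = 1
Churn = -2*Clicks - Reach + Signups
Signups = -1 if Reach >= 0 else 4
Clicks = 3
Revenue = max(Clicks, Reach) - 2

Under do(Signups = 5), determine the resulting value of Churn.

-2

The intervention breaks the incoming arrows to Signups: Signups = -1 if Reach >= 0 else 4 no longer applies, and Signups = 5.
Churn = -2*Clicks - Reach + Signups  [with Clicks=3, Reach=1, Signups=5]  = -2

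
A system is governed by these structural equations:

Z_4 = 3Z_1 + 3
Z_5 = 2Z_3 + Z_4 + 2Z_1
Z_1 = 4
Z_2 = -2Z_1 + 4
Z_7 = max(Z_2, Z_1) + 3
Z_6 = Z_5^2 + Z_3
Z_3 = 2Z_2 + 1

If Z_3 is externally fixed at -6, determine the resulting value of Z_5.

do(Z_3=-6) replaces the equation Z_3 = 2Z_2 + 1 with the constant Z_3 = -6.
Z_4 = 3Z_1 + 3  [with Z_1=4]  = 15
Z_5 = 2Z_3 + Z_4 + 2Z_1  [with Z_3=-6, Z_4=15, Z_1=4]  = 11

11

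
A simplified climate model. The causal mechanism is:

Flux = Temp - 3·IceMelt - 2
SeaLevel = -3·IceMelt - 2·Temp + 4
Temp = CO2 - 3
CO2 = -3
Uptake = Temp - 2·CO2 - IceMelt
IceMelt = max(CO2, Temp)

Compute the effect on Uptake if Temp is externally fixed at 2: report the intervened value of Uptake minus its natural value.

3

Under do(Temp=2), the mechanism Temp = CO2 - 3 is discarded; Temp is fixed at 2.
IceMelt = max(CO2, Temp)  [with CO2=-3, Temp=2]  = 2
Uptake = Temp - 2·CO2 - IceMelt  [with Temp=2, CO2=-3, IceMelt=2]  = 6
Without intervention: Temp = CO2 - 3  [with CO2=-3]  = -6; IceMelt = max(CO2, Temp)  [with CO2=-3, Temp=-6]  = -3; Uptake = Temp - 2·CO2 - IceMelt  [with Temp=-6, CO2=-3, IceMelt=-3]  = 3.
Change = 6 − 3 = 3.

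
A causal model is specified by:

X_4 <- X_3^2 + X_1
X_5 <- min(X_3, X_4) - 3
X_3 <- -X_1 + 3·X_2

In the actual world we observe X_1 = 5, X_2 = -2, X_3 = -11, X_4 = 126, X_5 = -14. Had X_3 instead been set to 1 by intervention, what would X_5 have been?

do(X_3=1) replaces the equation X_3 <- -X_1 + 3·X_2 with the constant X_3 = 1.
X_4 = X_3^2 + X_1  [with X_3=1, X_1=5]  = 6
X_5 = min(X_3, X_4) - 3  [with X_3=1, X_4=6]  = -2

-2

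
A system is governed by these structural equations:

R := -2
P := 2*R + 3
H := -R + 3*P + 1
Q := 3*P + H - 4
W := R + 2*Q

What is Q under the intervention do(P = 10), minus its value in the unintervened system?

66

Under do(P=10), the mechanism P := 2*R + 3 is discarded; P is fixed at 10.
H = -R + 3*P + 1  [with R=-2, P=10]  = 33
Q = 3*P + H - 4  [with P=10, H=33]  = 59
Without intervention: P = 2*R + 3  [with R=-2]  = -1; H = -R + 3*P + 1  [with R=-2, P=-1]  = 0; Q = 3*P + H - 4  [with P=-1, H=0]  = -7.
Change = 59 − (-7) = 66.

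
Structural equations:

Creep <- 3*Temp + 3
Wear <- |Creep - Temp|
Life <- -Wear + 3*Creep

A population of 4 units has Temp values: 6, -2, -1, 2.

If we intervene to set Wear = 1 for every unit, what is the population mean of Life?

The intervention sets Wear=1 in all 4 units regardless of Temp. Recomputing Life per unit gives 62, -10, -1, 26; average 19.25.

19.25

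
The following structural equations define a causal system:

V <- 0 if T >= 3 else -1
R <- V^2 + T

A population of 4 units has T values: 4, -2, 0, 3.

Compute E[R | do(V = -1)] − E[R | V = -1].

The intervention sets V=-1 in all 4 units regardless of T. Recomputing R per unit gives 5, -1, 1, 4; average 2.25.
E[R|V=-1] averages over only the 2 units with V=-1 (T = -2, 0): R = -1, 1, mean 0.
Difference = 2.25 − 0 = 2.25.

2.25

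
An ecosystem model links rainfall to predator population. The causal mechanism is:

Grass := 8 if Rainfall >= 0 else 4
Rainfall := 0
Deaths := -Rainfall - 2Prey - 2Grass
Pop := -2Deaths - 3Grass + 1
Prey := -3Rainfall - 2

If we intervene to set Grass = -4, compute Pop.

-11

do(Grass=-4) replaces the equation Grass := 8 if Rainfall >= 0 else 4 with the constant Grass = -4.
Prey = -3Rainfall - 2  [with Rainfall=0]  = -2
Deaths = -Rainfall - 2Prey - 2Grass  [with Rainfall=0, Prey=-2, Grass=-4]  = 12
Pop = -2Deaths - 3Grass + 1  [with Deaths=12, Grass=-4]  = -11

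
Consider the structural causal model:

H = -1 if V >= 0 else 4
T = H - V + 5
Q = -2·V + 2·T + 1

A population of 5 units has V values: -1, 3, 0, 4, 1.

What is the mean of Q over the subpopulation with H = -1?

Observing H=-1 restricts to units where H's equation naturally yields -1: V ∈ {3, 0, 4, 1}. In that subpopulation Q = -3, 9, -7, 5, mean 1.

1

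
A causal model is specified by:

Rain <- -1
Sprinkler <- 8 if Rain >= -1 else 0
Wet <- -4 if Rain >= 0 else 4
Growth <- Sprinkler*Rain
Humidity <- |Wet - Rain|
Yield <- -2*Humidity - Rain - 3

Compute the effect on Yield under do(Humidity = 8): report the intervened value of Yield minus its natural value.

The intervention breaks the incoming arrows to Humidity: Humidity <- |Wet - Rain| no longer applies, and Humidity = 8.
Yield = -2*Humidity - Rain - 3  [with Humidity=8, Rain=-1]  = -18
Without intervention: Wet = -4 if Rain >= 0 else 4  [with Rain=-1]  = 4; Humidity = |Wet - Rain|  [with Wet=4, Rain=-1]  = 5; Yield = -2*Humidity - Rain - 3  [with Humidity=5, Rain=-1]  = -12.
Change = -18 − (-12) = -6.

-6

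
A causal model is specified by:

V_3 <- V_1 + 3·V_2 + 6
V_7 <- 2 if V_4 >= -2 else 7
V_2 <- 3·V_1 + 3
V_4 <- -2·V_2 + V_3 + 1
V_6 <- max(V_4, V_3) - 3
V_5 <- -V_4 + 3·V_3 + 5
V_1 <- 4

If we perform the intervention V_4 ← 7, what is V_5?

Intervening sets V_4 = 7 and removes its equation (V_4 <- -2·V_2 + V_3 + 1).
V_2 = 3·V_1 + 3  [with V_1=4]  = 15
V_3 = V_1 + 3·V_2 + 6  [with V_1=4, V_2=15]  = 55
V_5 = -V_4 + 3·V_3 + 5  [with V_4=7, V_3=55]  = 163

163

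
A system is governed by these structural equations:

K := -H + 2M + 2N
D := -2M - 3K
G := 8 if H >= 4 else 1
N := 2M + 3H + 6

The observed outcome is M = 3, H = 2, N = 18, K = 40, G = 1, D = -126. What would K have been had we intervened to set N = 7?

18

The intervention breaks the incoming arrows to N: N := 2M + 3H + 6 no longer applies, and N = 7.
K = -H + 2M + 2N  [with H=2, M=3, N=7]  = 18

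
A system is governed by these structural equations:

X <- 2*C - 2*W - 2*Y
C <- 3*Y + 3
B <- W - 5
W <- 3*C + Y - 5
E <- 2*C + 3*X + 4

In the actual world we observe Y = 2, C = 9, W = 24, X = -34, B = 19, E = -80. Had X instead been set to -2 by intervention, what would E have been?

16

Under do(X=-2), the mechanism X <- 2*C - 2*W - 2*Y is discarded; X is fixed at -2.
C = 3*Y + 3  [with Y=2]  = 9
E = 2*C + 3*X + 4  [with C=9, X=-2]  = 16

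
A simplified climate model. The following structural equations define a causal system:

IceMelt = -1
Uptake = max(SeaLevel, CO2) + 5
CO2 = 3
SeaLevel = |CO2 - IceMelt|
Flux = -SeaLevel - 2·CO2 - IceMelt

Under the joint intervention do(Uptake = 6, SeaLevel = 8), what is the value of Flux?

-13

Under do(Uptake = 6, SeaLevel = 8), each intervened variable's structural equation is replaced by its fixed value.
Flux = -SeaLevel - 2·CO2 - IceMelt  [with SeaLevel=8, CO2=3, IceMelt=-1]  = -13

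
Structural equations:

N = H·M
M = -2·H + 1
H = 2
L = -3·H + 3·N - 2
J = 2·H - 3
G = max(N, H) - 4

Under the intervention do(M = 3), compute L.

10

Under do(M=3), the mechanism M = -2·H + 1 is discarded; M is fixed at 3.
N = H·M  [with H=2, M=3]  = 6
L = -3·H + 3·N - 2  [with H=2, N=6]  = 10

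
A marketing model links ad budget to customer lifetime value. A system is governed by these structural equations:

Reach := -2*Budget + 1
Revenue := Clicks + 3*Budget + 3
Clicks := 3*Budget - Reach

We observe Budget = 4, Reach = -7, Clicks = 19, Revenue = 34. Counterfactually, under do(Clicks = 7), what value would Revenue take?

The intervention breaks the incoming arrows to Clicks: Clicks := 3*Budget - Reach no longer applies, and Clicks = 7.
Revenue = Clicks + 3*Budget + 3  [with Clicks=7, Budget=4]  = 22

22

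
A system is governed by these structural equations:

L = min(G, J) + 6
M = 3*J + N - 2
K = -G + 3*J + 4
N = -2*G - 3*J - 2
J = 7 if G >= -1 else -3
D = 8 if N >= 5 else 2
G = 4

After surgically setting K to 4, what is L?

The intervention breaks the incoming arrows to K: K = -G + 3*J + 4 no longer applies, and K = 4.
L is not downstream of the intervention, so its value is determined by the original equations.
J = 7 if G >= -1 else -3  [with G=4]  = 7
L = min(G, J) + 6  [with G=4, J=7]  = 10

10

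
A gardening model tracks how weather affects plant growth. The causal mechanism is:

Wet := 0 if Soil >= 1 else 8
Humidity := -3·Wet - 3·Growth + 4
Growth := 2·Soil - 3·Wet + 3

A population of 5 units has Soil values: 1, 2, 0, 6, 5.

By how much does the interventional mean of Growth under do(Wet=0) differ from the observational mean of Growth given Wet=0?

Every unit gets Wet=0 under the intervention. Growth values become 5, 7, 3, 15, 13; E[Growth|do(Wet=0)] = 8.6.
Observing Wet=0 restricts to units where Wet's equation naturally yields 0: Soil ∈ {1, 2, 6, 5}. In that subpopulation Growth = 5, 7, 15, 13, mean 10.
Difference = 8.6 − 10 = -1.4.

-1.4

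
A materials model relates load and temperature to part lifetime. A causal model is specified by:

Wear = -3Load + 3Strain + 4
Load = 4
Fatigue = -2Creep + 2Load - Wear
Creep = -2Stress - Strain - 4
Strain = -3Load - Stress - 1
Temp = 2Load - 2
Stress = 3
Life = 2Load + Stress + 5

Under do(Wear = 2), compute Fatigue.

-6

Intervening sets Wear = 2 and removes its equation (Wear = -3Load + 3Strain + 4).
Strain = -3Load - Stress - 1  [with Load=4, Stress=3]  = -16
Creep = -2Stress - Strain - 4  [with Stress=3, Strain=-16]  = 6
Fatigue = -2Creep + 2Load - Wear  [with Creep=6, Load=4, Wear=2]  = -6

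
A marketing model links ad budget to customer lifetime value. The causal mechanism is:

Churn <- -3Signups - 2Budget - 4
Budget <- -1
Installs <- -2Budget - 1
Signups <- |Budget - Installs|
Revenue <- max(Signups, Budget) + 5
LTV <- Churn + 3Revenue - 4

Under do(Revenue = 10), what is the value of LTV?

18

The intervention breaks the incoming arrows to Revenue: Revenue <- max(Signups, Budget) + 5 no longer applies, and Revenue = 10.
Installs = -2Budget - 1  [with Budget=-1]  = 1
Signups = |Budget - Installs|  [with Budget=-1, Installs=1]  = 2
Churn = -3Signups - 2Budget - 4  [with Signups=2, Budget=-1]  = -8
LTV = Churn + 3Revenue - 4  [with Churn=-8, Revenue=10]  = 18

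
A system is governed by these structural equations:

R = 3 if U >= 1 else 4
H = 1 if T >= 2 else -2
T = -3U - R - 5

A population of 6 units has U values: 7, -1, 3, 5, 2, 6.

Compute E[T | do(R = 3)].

Under do(R=3), R's equation is replaced by R=3 for every unit. Per-unit T: -29, -5, -17, -23, -14, -26. Mean = -19.

-19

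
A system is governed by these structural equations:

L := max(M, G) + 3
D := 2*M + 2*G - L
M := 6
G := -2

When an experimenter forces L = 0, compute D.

The intervention breaks the incoming arrows to L: L := max(M, G) + 3 no longer applies, and L = 0.
D = 2*M + 2*G - L  [with M=6, G=-2, L=0]  = 8

8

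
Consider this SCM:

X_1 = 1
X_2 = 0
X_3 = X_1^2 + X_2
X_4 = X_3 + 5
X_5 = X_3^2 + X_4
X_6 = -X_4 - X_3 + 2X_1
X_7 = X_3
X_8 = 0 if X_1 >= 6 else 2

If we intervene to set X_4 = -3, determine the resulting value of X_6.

Under do(X_4=-3), the mechanism X_4 = X_3 + 5 is discarded; X_4 is fixed at -3.
X_3 = X_1^2 + X_2  [with X_1=1, X_2=0]  = 1
X_6 = -X_4 - X_3 + 2X_1  [with X_4=-3, X_3=1, X_1=1]  = 4

4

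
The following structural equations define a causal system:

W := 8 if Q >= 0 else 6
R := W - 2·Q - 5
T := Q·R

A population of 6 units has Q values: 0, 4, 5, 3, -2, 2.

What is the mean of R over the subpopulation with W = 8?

-2.6

E[R|W=8] averages over only the 5 units with W=8 (Q = 0, 4, 5, 3, 2): R = 3, -5, -7, -3, -1, mean -2.6.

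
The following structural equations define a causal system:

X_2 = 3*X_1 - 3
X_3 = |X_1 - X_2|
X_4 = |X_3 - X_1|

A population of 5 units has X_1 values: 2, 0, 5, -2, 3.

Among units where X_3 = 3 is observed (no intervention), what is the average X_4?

1.5

E[X_4|X_3=3] averages over only the 2 units with X_3=3 (X_1 = 0, 3): X_4 = 3, 0, mean 1.5.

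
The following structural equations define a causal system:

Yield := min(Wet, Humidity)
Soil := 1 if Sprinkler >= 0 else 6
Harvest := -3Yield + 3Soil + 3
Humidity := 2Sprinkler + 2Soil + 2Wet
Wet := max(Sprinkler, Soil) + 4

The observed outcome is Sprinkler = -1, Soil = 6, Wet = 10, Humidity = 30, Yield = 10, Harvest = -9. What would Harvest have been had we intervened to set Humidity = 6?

Under do(Humidity=6), the mechanism Humidity := 2Sprinkler + 2Soil + 2Wet is discarded; Humidity is fixed at 6.
Soil = 1 if Sprinkler >= 0 else 6  [with Sprinkler=-1]  = 6
Wet = max(Sprinkler, Soil) + 4  [with Sprinkler=-1, Soil=6]  = 10
Yield = min(Wet, Humidity)  [with Wet=10, Humidity=6]  = 6
Harvest = -3Yield + 3Soil + 3  [with Yield=6, Soil=6]  = 3

3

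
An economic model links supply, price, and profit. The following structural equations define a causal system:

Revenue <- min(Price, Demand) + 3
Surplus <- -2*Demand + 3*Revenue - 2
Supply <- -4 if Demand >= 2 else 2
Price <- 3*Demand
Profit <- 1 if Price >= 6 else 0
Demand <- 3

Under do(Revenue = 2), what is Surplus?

-2

Under do(Revenue=2), the mechanism Revenue <- min(Price, Demand) + 3 is discarded; Revenue is fixed at 2.
Surplus = -2*Demand + 3*Revenue - 2  [with Demand=3, Revenue=2]  = -2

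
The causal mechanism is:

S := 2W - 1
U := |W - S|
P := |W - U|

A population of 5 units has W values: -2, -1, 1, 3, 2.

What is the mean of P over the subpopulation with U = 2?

2

Observing U=2 restricts to units where U's equation naturally yields 2: W ∈ {-1, 3}. In that subpopulation P = 3, 1, mean 2.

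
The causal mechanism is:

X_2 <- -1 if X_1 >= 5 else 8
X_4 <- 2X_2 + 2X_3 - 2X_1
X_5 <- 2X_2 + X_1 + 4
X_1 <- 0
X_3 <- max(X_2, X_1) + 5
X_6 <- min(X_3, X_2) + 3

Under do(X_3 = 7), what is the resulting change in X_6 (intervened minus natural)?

The intervention breaks the incoming arrows to X_3: X_3 <- max(X_2, X_1) + 5 no longer applies, and X_3 = 7.
X_2 = -1 if X_1 >= 5 else 8  [with X_1=0]  = 8
X_6 = min(X_3, X_2) + 3  [with X_3=7, X_2=8]  = 10
Without intervention: X_2 = -1 if X_1 >= 5 else 8  [with X_1=0]  = 8; X_3 = max(X_2, X_1) + 5  [with X_2=8, X_1=0]  = 13; X_6 = min(X_3, X_2) + 3  [with X_3=13, X_2=8]  = 11.
Change = 10 − 11 = -1.

-1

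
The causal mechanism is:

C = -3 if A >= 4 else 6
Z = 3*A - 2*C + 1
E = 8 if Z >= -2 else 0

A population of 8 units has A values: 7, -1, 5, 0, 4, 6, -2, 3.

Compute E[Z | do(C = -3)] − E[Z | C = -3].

do(C=-3) breaks C's dependence on A. With C=-3 fixed, Z across the units is 28, 4, 22, 7, 19, 25, 1, 16, mean 15.25.
Conditioning on C=-3 selects the 4 unit(s) with A ∈ {7, 5, 4, 6}. Their Z values: 28, 22, 19, 25. Mean = 23.5.
Difference = 15.25 − 23.5 = -8.25.

-8.25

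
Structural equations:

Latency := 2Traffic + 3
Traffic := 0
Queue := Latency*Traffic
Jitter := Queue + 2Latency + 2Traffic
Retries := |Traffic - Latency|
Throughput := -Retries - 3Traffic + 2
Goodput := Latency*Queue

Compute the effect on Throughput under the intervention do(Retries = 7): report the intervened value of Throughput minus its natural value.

Under do(Retries=7), the mechanism Retries := |Traffic - Latency| is discarded; Retries is fixed at 7.
Throughput = -Retries - 3Traffic + 2  [with Retries=7, Traffic=0]  = -5
Without intervention: Latency = 2Traffic + 3  [with Traffic=0]  = 3; Retries = |Traffic - Latency|  [with Traffic=0, Latency=3]  = 3; Throughput = -Retries - 3Traffic + 2  [with Retries=3, Traffic=0]  = -1.
Change = -5 − (-1) = -4.

-4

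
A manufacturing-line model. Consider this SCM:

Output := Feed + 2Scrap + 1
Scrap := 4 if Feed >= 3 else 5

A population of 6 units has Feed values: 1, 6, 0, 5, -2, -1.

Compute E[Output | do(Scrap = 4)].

10.5

Every unit gets Scrap=4 under the intervention. Output values become 10, 15, 9, 14, 7, 8; E[Output|do(Scrap=4)] = 10.5.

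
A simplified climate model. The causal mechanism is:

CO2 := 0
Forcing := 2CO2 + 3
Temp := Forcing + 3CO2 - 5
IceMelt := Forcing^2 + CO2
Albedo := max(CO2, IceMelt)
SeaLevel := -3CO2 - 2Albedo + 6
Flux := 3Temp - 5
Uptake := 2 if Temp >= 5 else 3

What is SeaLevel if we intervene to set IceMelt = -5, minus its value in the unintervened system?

18

Under do(IceMelt=-5), the mechanism IceMelt := Forcing^2 + CO2 is discarded; IceMelt is fixed at -5.
Albedo = max(CO2, IceMelt)  [with CO2=0, IceMelt=-5]  = 0
SeaLevel = -3CO2 - 2Albedo + 6  [with CO2=0, Albedo=0]  = 6
Without intervention: Forcing = 2CO2 + 3  [with CO2=0]  = 3; IceMelt = Forcing^2 + CO2  [with Forcing=3, CO2=0]  = 9; Albedo = max(CO2, IceMelt)  [with CO2=0, IceMelt=9]  = 9; SeaLevel = -3CO2 - 2Albedo + 6  [with CO2=0, Albedo=9]  = -12.
Change = 6 − (-12) = 18.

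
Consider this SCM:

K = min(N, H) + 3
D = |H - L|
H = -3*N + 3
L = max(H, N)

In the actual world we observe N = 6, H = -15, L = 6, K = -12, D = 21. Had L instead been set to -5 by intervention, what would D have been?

10

do(L=-5) replaces the equation L = max(H, N) with the constant L = -5.
H = -3*N + 3  [with N=6]  = -15
D = |H - L|  [with H=-15, L=-5]  = 10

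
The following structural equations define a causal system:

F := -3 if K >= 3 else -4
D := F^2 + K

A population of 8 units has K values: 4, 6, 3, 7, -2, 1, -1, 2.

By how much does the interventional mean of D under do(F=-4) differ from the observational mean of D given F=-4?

2.5

do(F=-4) breaks F's dependence on K. With F=-4 fixed, D across the units is 20, 22, 19, 23, 14, 17, 15, 18, mean 18.5.
Observing F=-4 restricts to units where F's equation naturally yields -4: K ∈ {-2, 1, -1, 2}. In that subpopulation D = 14, 17, 15, 18, mean 16.
Difference = 18.5 − 16 = 2.5.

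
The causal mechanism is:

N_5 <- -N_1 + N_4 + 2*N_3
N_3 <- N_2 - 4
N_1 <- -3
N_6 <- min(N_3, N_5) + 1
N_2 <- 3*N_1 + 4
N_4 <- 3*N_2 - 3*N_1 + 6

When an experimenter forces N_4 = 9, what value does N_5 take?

Intervening sets N_4 = 9 and removes its equation (N_4 <- 3*N_2 - 3*N_1 + 6).
N_2 = 3*N_1 + 4  [with N_1=-3]  = -5
N_3 = N_2 - 4  [with N_2=-5]  = -9
N_5 = -N_1 + N_4 + 2*N_3  [with N_1=-3, N_4=9, N_3=-9]  = -6

-6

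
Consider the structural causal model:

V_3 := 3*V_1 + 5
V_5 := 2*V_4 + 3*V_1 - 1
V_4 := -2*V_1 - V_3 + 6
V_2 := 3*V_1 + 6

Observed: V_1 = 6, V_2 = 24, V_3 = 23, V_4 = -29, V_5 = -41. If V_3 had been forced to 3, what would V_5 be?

-1

do(V_3=3) replaces the equation V_3 := 3*V_1 + 5 with the constant V_3 = 3.
V_4 = -2*V_1 - V_3 + 6  [with V_1=6, V_3=3]  = -9
V_5 = 2*V_4 + 3*V_1 - 1  [with V_4=-9, V_1=6]  = -1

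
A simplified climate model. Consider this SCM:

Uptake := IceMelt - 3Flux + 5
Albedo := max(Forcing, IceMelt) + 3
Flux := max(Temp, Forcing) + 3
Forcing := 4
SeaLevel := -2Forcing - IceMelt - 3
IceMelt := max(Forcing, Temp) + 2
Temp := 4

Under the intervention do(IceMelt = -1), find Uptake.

-17

The intervention breaks the incoming arrows to IceMelt: IceMelt := max(Forcing, Temp) + 2 no longer applies, and IceMelt = -1.
Flux = max(Temp, Forcing) + 3  [with Temp=4, Forcing=4]  = 7
Uptake = IceMelt - 3Flux + 5  [with IceMelt=-1, Flux=7]  = -17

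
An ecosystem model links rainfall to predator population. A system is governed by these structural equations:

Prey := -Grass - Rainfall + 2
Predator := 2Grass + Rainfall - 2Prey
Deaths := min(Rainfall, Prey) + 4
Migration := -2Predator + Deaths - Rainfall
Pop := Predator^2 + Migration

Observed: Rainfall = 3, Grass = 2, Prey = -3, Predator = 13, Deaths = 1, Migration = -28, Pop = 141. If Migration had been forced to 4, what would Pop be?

173

Intervening sets Migration = 4 and removes its equation (Migration := -2Predator + Deaths - Rainfall).
Prey = -Grass - Rainfall + 2  [with Grass=2, Rainfall=3]  = -3
Predator = 2Grass + Rainfall - 2Prey  [with Grass=2, Rainfall=3, Prey=-3]  = 13
Pop = Predator^2 + Migration  [with Predator=13, Migration=4]  = 173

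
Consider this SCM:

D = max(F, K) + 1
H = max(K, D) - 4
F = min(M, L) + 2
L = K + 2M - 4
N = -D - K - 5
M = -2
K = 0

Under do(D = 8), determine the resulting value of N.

The intervention breaks the incoming arrows to D: D = max(F, K) + 1 no longer applies, and D = 8.
N = -D - K - 5  [with D=8, K=0]  = -13

-13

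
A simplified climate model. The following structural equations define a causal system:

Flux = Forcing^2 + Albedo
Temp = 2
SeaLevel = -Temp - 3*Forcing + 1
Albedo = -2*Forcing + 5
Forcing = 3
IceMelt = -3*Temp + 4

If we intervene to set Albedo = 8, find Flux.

17

Under do(Albedo=8), the mechanism Albedo = -2*Forcing + 5 is discarded; Albedo is fixed at 8.
Flux = Forcing^2 + Albedo  [with Forcing=3, Albedo=8]  = 17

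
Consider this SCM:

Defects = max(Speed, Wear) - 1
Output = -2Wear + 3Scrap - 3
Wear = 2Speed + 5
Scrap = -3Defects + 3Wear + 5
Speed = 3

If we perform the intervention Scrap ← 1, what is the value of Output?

Intervening sets Scrap = 1 and removes its equation (Scrap = -3Defects + 3Wear + 5).
Wear = 2Speed + 5  [with Speed=3]  = 11
Output = -2Wear + 3Scrap - 3  [with Wear=11, Scrap=1]  = -22

-22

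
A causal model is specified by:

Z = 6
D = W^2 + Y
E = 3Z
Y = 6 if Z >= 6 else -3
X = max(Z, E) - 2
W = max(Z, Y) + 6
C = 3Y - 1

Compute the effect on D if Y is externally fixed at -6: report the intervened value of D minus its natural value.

-12

Under do(Y=-6), the mechanism Y = 6 if Z >= 6 else -3 is discarded; Y is fixed at -6.
W = max(Z, Y) + 6  [with Z=6, Y=-6]  = 12
D = W^2 + Y  [with W=12, Y=-6]  = 138
Without intervention: Y = 6 if Z >= 6 else -3  [with Z=6]  = 6; W = max(Z, Y) + 6  [with Z=6, Y=6]  = 12; D = W^2 + Y  [with W=12, Y=6]  = 150.
Change = 138 − 150 = -12.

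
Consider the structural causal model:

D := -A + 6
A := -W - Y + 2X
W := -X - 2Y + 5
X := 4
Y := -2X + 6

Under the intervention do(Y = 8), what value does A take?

Under do(Y=8), the mechanism Y := -2X + 6 is discarded; Y is fixed at 8.
W = -X - 2Y + 5  [with X=4, Y=8]  = -15
A = -W - Y + 2X  [with W=-15, Y=8, X=4]  = 15

15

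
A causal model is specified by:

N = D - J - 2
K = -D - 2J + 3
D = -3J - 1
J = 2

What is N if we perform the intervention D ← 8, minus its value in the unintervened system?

15

Under do(D=8), the mechanism D = -3J - 1 is discarded; D is fixed at 8.
N = D - J - 2  [with D=8, J=2]  = 4
Without intervention: D = -3J - 1  [with J=2]  = -7; N = D - J - 2  [with D=-7, J=2]  = -11.
Change = 4 − (-11) = 15.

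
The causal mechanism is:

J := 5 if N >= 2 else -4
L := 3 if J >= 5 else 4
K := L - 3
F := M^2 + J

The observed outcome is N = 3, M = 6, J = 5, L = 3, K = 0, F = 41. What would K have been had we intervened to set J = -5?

1

do(J=-5) replaces the equation J := 5 if N >= 2 else -4 with the constant J = -5.
L = 3 if J >= 5 else 4  [with J=-5]  = 4
K = L - 3  [with L=4]  = 1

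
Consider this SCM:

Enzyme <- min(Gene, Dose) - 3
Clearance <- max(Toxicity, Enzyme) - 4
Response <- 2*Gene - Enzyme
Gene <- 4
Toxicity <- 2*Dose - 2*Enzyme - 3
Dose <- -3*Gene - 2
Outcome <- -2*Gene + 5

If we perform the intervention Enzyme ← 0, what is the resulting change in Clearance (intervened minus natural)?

The intervention breaks the incoming arrows to Enzyme: Enzyme <- min(Gene, Dose) - 3 no longer applies, and Enzyme = 0.
Dose = -3*Gene - 2  [with Gene=4]  = -14
Toxicity = 2*Dose - 2*Enzyme - 3  [with Dose=-14, Enzyme=0]  = -31
Clearance = max(Toxicity, Enzyme) - 4  [with Toxicity=-31, Enzyme=0]  = -4
Without intervention: Dose = -3*Gene - 2  [with Gene=4]  = -14; Enzyme = min(Gene, Dose) - 3  [with Gene=4, Dose=-14]  = -17; Toxicity = 2*Dose - 2*Enzyme - 3  [with Dose=-14, Enzyme=-17]  = 3; Clearance = max(Toxicity, Enzyme) - 4  [with Toxicity=3, Enzyme=-17]  = -1.
Change = -4 − (-1) = -3.

-3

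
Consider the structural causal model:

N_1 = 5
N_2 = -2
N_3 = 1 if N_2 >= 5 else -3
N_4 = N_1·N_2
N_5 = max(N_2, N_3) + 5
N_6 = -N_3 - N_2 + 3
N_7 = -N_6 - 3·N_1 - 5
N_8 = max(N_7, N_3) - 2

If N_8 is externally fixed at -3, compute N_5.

do(N_8=-3) replaces the equation N_8 = max(N_7, N_3) - 2 with the constant N_8 = -3.
N_5 is not downstream of the intervention, so its value is determined by the original equations.
N_3 = 1 if N_2 >= 5 else -3  [with N_2=-2]  = -3
N_5 = max(N_2, N_3) + 5  [with N_2=-2, N_3=-3]  = 3

3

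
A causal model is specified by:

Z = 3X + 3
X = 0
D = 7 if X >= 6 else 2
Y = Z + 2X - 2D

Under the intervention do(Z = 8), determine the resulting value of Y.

4

Under do(Z=8), the mechanism Z = 3X + 3 is discarded; Z is fixed at 8.
D = 7 if X >= 6 else 2  [with X=0]  = 2
Y = Z + 2X - 2D  [with Z=8, X=0, D=2]  = 4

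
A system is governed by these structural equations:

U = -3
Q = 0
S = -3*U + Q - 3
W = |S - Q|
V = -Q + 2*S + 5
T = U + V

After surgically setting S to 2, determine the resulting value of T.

6

The intervention breaks the incoming arrows to S: S = -3*U + Q - 3 no longer applies, and S = 2.
V = -Q + 2*S + 5  [with Q=0, S=2]  = 9
T = U + V  [with U=-3, V=9]  = 6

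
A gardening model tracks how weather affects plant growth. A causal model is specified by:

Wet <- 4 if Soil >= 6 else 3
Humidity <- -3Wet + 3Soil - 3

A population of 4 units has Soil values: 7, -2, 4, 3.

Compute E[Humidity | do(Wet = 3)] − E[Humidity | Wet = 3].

4

Under do(Wet=3), Wet's equation is replaced by Wet=3 for every unit. Per-unit Humidity: 9, -18, 0, -3. Mean = -3.
Observing Wet=3 restricts to units where Wet's equation naturally yields 3: Soil ∈ {-2, 4, 3}. In that subpopulation Humidity = -18, 0, -3, mean -7.
Difference = -3 − (-7) = 4.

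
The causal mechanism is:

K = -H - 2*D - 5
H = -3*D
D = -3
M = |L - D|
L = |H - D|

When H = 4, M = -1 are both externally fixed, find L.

7

The joint intervention fixes H = 4, M = -1, removing each variable's own equation.
L = |H - D|  [with H=4, D=-3]  = 7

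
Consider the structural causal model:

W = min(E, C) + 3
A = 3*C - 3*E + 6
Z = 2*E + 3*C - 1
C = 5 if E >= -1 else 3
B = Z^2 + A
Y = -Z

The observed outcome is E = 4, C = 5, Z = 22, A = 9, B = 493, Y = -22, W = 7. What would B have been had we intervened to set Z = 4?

25

do(Z=4) replaces the equation Z = 2*E + 3*C - 1 with the constant Z = 4.
C = 5 if E >= -1 else 3  [with E=4]  = 5
A = 3*C - 3*E + 6  [with C=5, E=4]  = 9
B = Z^2 + A  [with Z=4, A=9]  = 25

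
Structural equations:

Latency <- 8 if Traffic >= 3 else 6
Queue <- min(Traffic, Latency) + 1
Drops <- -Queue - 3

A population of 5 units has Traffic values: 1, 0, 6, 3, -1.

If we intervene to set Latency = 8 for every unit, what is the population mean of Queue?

Under do(Latency=8), Latency's equation is replaced by Latency=8 for every unit. Per-unit Queue: 2, 1, 7, 4, 0. Mean = 2.8.

2.8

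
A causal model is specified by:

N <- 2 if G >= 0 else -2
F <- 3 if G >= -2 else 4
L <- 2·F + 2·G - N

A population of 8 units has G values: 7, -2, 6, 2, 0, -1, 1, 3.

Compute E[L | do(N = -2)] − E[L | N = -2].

The intervention sets N=-2 in all 8 units regardless of G. Recomputing L per unit gives 22, 4, 20, 12, 8, 6, 10, 14; average 12.
Conditioning on N=-2 selects the 2 unit(s) with G ∈ {-2, -1}. Their L values: 4, 6. Mean = 5.
Difference = 12 − 5 = 7.

7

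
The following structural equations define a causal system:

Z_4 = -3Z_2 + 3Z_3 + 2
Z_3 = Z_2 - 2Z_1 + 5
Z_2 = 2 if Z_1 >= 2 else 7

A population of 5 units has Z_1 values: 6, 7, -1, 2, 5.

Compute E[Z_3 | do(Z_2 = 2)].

-0.6

do(Z_2=2) breaks Z_2's dependence on Z_1. With Z_2=2 fixed, Z_3 across the units is -5, -7, 9, 3, -3, mean -0.6.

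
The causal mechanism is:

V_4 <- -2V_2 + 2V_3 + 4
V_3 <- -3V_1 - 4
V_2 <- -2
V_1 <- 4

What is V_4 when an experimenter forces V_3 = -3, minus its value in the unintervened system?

The intervention breaks the incoming arrows to V_3: V_3 <- -3V_1 - 4 no longer applies, and V_3 = -3.
V_4 = -2V_2 + 2V_3 + 4  [with V_2=-2, V_3=-3]  = 2
Without intervention: V_3 = -3V_1 - 4  [with V_1=4]  = -16; V_4 = -2V_2 + 2V_3 + 4  [with V_2=-2, V_3=-16]  = -24.
Change = 2 − (-24) = 26.

26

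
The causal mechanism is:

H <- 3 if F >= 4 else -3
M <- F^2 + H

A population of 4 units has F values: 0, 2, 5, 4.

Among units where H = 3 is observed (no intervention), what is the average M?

23.5

Observing H=3 restricts to units where H's equation naturally yields 3: F ∈ {5, 4}. In that subpopulation M = 28, 19, mean 23.5.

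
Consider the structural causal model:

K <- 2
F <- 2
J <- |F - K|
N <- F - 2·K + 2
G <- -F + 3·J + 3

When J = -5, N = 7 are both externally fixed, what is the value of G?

Setting J = -5, N = 7 by intervention discards those variables' equations.
G = -F + 3·J + 3  [with F=2, J=-5]  = -14

-14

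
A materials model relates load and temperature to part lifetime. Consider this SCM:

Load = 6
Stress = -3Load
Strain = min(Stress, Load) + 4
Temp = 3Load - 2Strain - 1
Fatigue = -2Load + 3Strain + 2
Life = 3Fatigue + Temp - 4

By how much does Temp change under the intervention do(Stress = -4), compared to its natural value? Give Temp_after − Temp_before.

-28

Under do(Stress=-4), the mechanism Stress = -3Load is discarded; Stress is fixed at -4.
Strain = min(Stress, Load) + 4  [with Stress=-4, Load=6]  = 0
Temp = 3Load - 2Strain - 1  [with Load=6, Strain=0]  = 17
Without intervention: Stress = -3Load  [with Load=6]  = -18; Strain = min(Stress, Load) + 4  [with Stress=-18, Load=6]  = -14; Temp = 3Load - 2Strain - 1  [with Load=6, Strain=-14]  = 45.
Change = 17 − 45 = -28.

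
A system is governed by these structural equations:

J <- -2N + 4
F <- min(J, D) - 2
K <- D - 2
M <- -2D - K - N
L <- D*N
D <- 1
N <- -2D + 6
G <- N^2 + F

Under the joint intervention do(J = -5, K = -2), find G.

Setting J = -5, K = -2 by intervention discards those variables' equations.
N = -2D + 6  [with D=1]  = 4
F = min(J, D) - 2  [with J=-5, D=1]  = -7
G = N^2 + F  [with N=4, F=-7]  = 9

9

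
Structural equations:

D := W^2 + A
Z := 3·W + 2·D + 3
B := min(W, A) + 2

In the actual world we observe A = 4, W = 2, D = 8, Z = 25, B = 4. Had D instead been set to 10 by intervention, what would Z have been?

29

The intervention breaks the incoming arrows to D: D := W^2 + A no longer applies, and D = 10.
Z = 3·W + 2·D + 3  [with W=2, D=10]  = 29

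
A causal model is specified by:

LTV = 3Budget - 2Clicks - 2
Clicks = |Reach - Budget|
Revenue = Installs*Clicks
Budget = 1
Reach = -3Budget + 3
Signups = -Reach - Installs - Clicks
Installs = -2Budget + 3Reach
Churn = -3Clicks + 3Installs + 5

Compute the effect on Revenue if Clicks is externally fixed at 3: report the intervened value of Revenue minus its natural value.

-4

The intervention breaks the incoming arrows to Clicks: Clicks = |Reach - Budget| no longer applies, and Clicks = 3.
Reach = -3Budget + 3  [with Budget=1]  = 0
Installs = -2Budget + 3Reach  [with Budget=1, Reach=0]  = -2
Revenue = Installs*Clicks  [with Installs=-2, Clicks=3]  = -6
Without intervention: Reach = -3Budget + 3  [with Budget=1]  = 0; Clicks = |Reach - Budget|  [with Reach=0, Budget=1]  = 1; Installs = -2Budget + 3Reach  [with Budget=1, Reach=0]  = -2; Revenue = Installs*Clicks  [with Installs=-2, Clicks=1]  = -2.
Change = -6 − (-2) = -4.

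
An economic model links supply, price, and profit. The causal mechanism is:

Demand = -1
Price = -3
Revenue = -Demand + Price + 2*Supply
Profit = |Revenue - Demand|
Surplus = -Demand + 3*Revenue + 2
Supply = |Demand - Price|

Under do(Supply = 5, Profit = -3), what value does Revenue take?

8

The joint intervention fixes Supply = 5, Profit = -3, removing each variable's own equation.
Revenue = -Demand + Price + 2*Supply  [with Demand=-1, Price=-3, Supply=5]  = 8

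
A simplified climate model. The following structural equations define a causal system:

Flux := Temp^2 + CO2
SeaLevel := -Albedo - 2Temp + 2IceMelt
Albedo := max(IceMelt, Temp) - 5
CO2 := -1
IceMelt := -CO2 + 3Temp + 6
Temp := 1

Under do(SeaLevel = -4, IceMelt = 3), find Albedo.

-2

Under do(SeaLevel = -4, IceMelt = 3), each intervened variable's structural equation is replaced by its fixed value.
Albedo = max(IceMelt, Temp) - 5  [with IceMelt=3, Temp=1]  = -2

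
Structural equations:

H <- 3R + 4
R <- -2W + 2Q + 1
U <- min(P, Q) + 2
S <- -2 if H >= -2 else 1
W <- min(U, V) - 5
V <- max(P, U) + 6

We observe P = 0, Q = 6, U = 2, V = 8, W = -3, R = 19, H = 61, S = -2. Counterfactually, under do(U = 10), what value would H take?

The intervention breaks the incoming arrows to U: U <- min(P, Q) + 2 no longer applies, and U = 10.
V = max(P, U) + 6  [with P=0, U=10]  = 16
W = min(U, V) - 5  [with U=10, V=16]  = 5
R = -2W + 2Q + 1  [with W=5, Q=6]  = 3
H = 3R + 4  [with R=3]  = 13

13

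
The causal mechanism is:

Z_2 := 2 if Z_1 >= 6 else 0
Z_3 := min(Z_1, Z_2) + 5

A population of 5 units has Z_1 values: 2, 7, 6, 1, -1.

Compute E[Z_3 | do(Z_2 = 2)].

do(Z_2=2) breaks Z_2's dependence on Z_1. With Z_2=2 fixed, Z_3 across the units is 7, 7, 7, 6, 4, mean 6.2.

6.2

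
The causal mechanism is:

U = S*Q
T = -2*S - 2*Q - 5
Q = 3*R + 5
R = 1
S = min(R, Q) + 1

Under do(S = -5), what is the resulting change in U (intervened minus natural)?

do(S=-5) replaces the equation S = min(R, Q) + 1 with the constant S = -5.
Q = 3*R + 5  [with R=1]  = 8
U = S*Q  [with S=-5, Q=8]  = -40
Without intervention: Q = 3*R + 5  [with R=1]  = 8; S = min(R, Q) + 1  [with R=1, Q=8]  = 2; U = S*Q  [with S=2, Q=8]  = 16.
Change = -40 − 16 = -56.

-56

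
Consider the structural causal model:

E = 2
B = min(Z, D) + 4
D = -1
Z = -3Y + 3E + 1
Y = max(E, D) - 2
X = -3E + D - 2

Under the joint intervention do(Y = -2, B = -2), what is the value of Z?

Setting Y = -2, B = -2 by intervention discards those variables' equations.
Z = -3Y + 3E + 1  [with Y=-2, E=2]  = 13

13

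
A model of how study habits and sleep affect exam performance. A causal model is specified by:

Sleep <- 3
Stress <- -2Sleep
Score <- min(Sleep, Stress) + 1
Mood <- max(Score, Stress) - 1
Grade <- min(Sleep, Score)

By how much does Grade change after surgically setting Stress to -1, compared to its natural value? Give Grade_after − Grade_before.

do(Stress=-1) replaces the equation Stress <- -2Sleep with the constant Stress = -1.
Score = min(Sleep, Stress) + 1  [with Sleep=3, Stress=-1]  = 0
Grade = min(Sleep, Score)  [with Sleep=3, Score=0]  = 0
Without intervention: Stress = -2Sleep  [with Sleep=3]  = -6; Score = min(Sleep, Stress) + 1  [with Sleep=3, Stress=-6]  = -5; Grade = min(Sleep, Score)  [with Sleep=3, Score=-5]  = -5.
Change = 0 − (-5) = 5.

5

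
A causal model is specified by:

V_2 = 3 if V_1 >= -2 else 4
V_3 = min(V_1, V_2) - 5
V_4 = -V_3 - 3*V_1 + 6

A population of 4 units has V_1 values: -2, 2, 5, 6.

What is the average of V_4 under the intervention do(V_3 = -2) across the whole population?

Every unit gets V_3=-2 under the intervention. V_4 values become 14, 2, -7, -10; E[V_4|do(V_3=-2)] = -0.25.

-0.25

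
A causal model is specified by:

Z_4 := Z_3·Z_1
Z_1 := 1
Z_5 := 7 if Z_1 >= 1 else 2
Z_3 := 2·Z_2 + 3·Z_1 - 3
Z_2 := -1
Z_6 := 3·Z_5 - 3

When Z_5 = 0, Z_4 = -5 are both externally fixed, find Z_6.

Setting Z_5 = 0, Z_4 = -5 by intervention discards those variables' equations.
Z_6 = 3·Z_5 - 3  [with Z_5=0]  = -3

-3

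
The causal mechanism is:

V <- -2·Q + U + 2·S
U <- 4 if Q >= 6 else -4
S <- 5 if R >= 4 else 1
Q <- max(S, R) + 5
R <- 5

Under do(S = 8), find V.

-6

do(S=8) replaces the equation S <- 5 if R >= 4 else 1 with the constant S = 8.
Q = max(S, R) + 5  [with S=8, R=5]  = 13
U = 4 if Q >= 6 else -4  [with Q=13]  = 4
V = -2·Q + U + 2·S  [with Q=13, U=4, S=8]  = -6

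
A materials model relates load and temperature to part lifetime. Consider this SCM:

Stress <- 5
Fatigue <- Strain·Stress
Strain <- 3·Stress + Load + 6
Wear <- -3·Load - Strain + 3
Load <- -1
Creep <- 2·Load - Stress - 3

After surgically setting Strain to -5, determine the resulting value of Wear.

11

do(Strain=-5) replaces the equation Strain <- 3·Stress + Load + 6 with the constant Strain = -5.
Wear = -3·Load - Strain + 3  [with Load=-1, Strain=-5]  = 11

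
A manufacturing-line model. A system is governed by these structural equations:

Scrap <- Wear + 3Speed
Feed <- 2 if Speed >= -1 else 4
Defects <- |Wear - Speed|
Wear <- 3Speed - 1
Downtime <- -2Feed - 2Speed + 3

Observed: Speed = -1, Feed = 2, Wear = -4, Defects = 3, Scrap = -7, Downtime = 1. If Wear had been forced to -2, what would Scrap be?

do(Wear=-2) replaces the equation Wear <- 3Speed - 1 with the constant Wear = -2.
Scrap = Wear + 3Speed  [with Wear=-2, Speed=-1]  = -5

-5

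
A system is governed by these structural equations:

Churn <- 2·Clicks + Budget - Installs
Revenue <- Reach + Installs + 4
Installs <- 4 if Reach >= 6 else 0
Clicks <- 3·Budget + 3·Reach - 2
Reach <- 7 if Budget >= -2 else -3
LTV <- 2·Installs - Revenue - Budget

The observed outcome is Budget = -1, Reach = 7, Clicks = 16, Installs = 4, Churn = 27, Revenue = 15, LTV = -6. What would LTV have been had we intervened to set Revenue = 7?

2

Intervening sets Revenue = 7 and removes its equation (Revenue <- Reach + Installs + 4).
Reach = 7 if Budget >= -2 else -3  [with Budget=-1]  = 7
Installs = 4 if Reach >= 6 else 0  [with Reach=7]  = 4
LTV = 2·Installs - Revenue - Budget  [with Installs=4, Revenue=7, Budget=-1]  = 2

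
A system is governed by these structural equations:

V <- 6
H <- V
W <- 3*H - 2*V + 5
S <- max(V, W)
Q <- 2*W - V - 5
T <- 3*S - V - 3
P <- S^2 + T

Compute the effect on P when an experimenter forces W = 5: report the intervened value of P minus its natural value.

The intervention breaks the incoming arrows to W: W <- 3*H - 2*V + 5 no longer applies, and W = 5.
S = max(V, W)  [with V=6, W=5]  = 6
T = 3*S - V - 3  [with S=6, V=6]  = 9
P = S^2 + T  [with S=6, T=9]  = 45
Without intervention: H = V  [with V=6]  = 6; W = 3*H - 2*V + 5  [with H=6, V=6]  = 11; S = max(V, W)  [with V=6, W=11]  = 11; T = 3*S - V - 3  [with S=11, V=6]  = 24; P = S^2 + T  [with S=11, T=24]  = 145.
Change = 45 − 145 = -100.

-100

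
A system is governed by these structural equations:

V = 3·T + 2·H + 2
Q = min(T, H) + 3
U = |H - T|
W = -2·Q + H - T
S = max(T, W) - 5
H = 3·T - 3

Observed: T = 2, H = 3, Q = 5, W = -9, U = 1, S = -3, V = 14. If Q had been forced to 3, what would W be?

The intervention breaks the incoming arrows to Q: Q = min(T, H) + 3 no longer applies, and Q = 3.
H = 3·T - 3  [with T=2]  = 3
W = -2·Q + H - T  [with Q=3, H=3, T=2]  = -5

-5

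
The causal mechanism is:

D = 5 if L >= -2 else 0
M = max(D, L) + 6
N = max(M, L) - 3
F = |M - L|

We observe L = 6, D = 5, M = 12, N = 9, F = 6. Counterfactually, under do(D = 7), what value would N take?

10

Under do(D=7), the mechanism D = 5 if L >= -2 else 0 is discarded; D is fixed at 7.
M = max(D, L) + 6  [with D=7, L=6]  = 13
N = max(M, L) - 3  [with M=13, L=6]  = 10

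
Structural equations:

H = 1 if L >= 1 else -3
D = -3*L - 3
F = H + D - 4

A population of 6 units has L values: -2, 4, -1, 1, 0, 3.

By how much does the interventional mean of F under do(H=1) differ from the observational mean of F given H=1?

5.5

Under do(H=1), H's equation is replaced by H=1 for every unit. Per-unit F: 0, -18, -3, -9, -6, -15. Mean = -8.5.
Conditioning on H=1 selects the 3 unit(s) with L ∈ {4, 1, 3}. Their F values: -18, -9, -15. Mean = -14.
Difference = -8.5 − (-14) = 5.5.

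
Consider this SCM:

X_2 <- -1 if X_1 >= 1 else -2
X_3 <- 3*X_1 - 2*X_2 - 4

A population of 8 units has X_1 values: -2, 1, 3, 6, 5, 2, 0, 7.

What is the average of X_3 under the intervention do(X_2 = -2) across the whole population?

8.25

Under do(X_2=-2), X_2's equation is replaced by X_2=-2 for every unit. Per-unit X_3: -6, 3, 9, 18, 15, 6, 0, 21. Mean = 8.25.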